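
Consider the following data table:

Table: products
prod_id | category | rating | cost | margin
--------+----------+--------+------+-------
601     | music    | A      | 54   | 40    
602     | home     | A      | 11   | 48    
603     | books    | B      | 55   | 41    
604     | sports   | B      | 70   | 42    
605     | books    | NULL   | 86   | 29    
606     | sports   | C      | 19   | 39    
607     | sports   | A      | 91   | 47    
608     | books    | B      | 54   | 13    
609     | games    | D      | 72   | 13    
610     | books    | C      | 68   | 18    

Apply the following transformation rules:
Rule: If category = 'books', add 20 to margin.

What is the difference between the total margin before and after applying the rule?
80

Step 1: Original sum of margin = 330
Step 2: 4 records have category = 'books'
Step 3: Each affected record changes by 20
Step 4: Total change = 4 × 20 = 80
Step 5: New sum = 330 + 80 = 410
Step 6: Difference = |410 - 330| = 80
        (Sum increased by 80)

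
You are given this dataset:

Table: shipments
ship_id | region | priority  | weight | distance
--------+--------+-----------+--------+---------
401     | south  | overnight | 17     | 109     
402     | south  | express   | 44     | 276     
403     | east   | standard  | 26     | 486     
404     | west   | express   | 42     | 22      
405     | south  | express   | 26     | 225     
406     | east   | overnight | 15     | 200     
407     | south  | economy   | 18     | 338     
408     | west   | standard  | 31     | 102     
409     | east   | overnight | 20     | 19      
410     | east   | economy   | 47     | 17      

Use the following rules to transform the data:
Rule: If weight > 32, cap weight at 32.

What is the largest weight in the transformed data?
32

Step 1: Original maximum weight = 47
Step 2: Apply cap at 32
Step 3: 3 records had weight > 32 and were capped
Step 4: Maximum after transformation = 32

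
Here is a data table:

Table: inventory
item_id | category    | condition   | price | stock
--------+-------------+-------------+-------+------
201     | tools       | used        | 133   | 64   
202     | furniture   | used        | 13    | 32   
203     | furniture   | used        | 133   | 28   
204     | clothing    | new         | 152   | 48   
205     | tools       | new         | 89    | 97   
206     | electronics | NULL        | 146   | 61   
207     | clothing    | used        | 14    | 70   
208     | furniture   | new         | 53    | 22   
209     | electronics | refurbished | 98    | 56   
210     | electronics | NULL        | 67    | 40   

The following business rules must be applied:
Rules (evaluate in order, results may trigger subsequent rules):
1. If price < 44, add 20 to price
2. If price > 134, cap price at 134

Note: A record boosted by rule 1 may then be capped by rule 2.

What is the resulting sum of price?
908

Step 1: Apply rule 1 to records with price < 44
  - 2 records get bonus of 20
  - Of these, 0 records then exceed 134 and get capped
Step 2: Apply rule 2 to records with price > 134
  - 2 records (original) are capped
Step 3: Calculate final sum = 908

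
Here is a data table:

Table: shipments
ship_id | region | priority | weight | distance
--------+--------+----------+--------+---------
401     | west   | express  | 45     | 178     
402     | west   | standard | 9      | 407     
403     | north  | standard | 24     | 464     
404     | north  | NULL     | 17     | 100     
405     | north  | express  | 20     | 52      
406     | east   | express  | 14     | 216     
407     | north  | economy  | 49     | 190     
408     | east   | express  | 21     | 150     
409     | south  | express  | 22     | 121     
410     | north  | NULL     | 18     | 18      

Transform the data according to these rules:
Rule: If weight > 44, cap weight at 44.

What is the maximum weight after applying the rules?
44

Step 1: Original maximum weight = 49
Step 2: Apply cap at 44
Step 3: 2 records had weight > 44 and were capped
Step 4: Maximum after transformation = 44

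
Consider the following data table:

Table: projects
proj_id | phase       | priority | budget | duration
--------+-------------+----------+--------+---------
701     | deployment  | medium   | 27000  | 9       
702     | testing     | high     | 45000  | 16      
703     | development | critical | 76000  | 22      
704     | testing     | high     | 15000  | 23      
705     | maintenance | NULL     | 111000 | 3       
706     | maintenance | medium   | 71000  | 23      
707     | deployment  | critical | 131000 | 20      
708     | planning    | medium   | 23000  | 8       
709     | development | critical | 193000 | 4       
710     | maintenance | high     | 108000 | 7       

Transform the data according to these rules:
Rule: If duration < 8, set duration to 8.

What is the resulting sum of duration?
145

Step 1: 3 records have duration < 8
Step 2: These records originally summed to 14
Step 3: After setting to minimum: 3 × 8 = 24
Step 4: Unaffected records sum: 121
Step 5: Final sum = 24 + 121 = 145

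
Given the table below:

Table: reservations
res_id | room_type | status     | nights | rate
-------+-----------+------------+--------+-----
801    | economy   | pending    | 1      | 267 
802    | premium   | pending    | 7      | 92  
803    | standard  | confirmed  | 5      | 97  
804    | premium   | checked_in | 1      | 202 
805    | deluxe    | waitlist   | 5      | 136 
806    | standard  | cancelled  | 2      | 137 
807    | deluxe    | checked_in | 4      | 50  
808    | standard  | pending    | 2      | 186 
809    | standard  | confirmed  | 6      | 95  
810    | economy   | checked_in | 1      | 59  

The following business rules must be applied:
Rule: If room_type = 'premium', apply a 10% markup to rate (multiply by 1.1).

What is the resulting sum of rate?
1350.4

Step 1: Records with room_type = 'premium' have total rate = 294
Step 2: Apply multiplier: 294 × 1.1 = 323.4
Step 3: Other records total: 1027
Step 4: Final sum = 323.4 + 1027 = 1350.4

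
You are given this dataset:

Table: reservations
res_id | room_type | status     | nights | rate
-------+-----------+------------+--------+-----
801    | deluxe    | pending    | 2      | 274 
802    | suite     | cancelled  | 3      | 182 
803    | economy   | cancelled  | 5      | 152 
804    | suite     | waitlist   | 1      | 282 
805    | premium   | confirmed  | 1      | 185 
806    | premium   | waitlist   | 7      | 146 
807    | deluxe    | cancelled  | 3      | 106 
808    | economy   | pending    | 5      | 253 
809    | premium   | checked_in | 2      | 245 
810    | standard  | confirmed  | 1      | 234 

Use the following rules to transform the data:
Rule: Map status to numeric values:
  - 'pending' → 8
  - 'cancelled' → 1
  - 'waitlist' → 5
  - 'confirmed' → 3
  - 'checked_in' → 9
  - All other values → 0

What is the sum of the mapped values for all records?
44

Step 1: Apply mapping to each record
Step 2: Count by status:
  'pending': 2 records × 8 = 16
  'cancelled': 3 records × 1 = 3
  'waitlist': 2 records × 5 = 10
  'confirmed': 2 records × 3 = 6
  'checked_in': 1 records × 9 = 9
Step 3: Sum all mapped values = 44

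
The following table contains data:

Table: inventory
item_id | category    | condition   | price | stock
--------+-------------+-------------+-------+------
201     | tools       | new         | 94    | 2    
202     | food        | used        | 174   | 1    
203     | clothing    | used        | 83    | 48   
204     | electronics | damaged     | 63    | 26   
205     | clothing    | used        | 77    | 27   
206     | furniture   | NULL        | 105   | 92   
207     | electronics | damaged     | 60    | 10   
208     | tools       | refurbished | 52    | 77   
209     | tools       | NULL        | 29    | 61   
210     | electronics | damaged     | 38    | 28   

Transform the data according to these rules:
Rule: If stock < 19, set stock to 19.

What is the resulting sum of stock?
416

Step 1: 3 records have stock < 19
Step 2: These records originally summed to 13
Step 3: After setting to minimum: 3 × 19 = 57
Step 4: Unaffected records sum: 359
Step 5: Final sum = 57 + 359 = 416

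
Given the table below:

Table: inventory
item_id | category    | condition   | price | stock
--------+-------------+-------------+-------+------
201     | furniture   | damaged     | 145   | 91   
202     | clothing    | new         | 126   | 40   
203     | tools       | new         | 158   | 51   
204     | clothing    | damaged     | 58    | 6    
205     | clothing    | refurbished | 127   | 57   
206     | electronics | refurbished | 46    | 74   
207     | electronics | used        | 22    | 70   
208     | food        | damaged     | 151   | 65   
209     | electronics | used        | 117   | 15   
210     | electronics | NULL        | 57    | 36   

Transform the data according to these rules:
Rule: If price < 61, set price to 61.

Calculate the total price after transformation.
1068

Step 1: 4 records have price < 61
Step 2: These records originally summed to 183
Step 3: After setting to minimum: 4 × 61 = 244
Step 4: Unaffected records sum: 824
Step 5: Final sum = 244 + 824 = 1068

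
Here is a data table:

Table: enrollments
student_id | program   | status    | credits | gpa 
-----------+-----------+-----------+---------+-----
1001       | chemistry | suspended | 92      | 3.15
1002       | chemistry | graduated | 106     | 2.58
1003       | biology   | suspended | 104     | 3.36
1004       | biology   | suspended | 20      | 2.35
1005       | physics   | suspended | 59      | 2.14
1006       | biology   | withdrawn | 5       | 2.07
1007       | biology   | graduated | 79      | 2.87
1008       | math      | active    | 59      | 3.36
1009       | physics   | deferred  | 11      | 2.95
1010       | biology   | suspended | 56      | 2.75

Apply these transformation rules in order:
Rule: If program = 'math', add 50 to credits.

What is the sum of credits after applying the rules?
641

Step 1: Count records where program = 'math': 1
Step 2: Total bonus added: 1 × 50 = 50
Step 3: Original sum of credits: 591
Step 4: Final sum = 591 + 50 = 641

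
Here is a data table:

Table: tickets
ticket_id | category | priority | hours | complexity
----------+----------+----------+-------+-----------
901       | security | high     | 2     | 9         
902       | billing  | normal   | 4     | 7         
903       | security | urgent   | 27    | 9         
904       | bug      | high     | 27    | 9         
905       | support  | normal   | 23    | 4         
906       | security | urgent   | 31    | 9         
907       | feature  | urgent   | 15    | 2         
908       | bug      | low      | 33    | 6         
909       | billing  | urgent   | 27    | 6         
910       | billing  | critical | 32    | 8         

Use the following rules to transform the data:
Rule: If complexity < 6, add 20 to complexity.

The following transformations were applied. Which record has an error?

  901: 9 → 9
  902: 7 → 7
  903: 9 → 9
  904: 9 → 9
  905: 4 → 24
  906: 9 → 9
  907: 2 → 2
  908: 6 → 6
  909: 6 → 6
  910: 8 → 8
Record 907 has an error. The correct transformed value should be 22, not 2.

Step 1: Check each record against the rule
Step 2: Record 907 has complexity = 2
Step 3: Since 2 < 6, the bonus should have been applied
Step 4: Correct value = 22, but claimed value = 2
Conclusion: Record 907 has the error.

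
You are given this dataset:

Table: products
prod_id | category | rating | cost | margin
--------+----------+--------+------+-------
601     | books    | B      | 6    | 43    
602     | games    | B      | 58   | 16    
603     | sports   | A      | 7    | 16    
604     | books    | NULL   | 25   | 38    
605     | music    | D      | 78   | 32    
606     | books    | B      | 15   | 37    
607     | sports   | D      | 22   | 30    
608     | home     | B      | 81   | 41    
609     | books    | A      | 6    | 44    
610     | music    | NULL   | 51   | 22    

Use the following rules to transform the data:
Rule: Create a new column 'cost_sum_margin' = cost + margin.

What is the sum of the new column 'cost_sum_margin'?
668

Step 1: For each record, compute cost + margin
Example calculations:
  6 + 43 = 49
  58 + 16 = 74
  7 + 16 = 23
  ...
Step 2: Sum all derived values
Step 3: Total = 668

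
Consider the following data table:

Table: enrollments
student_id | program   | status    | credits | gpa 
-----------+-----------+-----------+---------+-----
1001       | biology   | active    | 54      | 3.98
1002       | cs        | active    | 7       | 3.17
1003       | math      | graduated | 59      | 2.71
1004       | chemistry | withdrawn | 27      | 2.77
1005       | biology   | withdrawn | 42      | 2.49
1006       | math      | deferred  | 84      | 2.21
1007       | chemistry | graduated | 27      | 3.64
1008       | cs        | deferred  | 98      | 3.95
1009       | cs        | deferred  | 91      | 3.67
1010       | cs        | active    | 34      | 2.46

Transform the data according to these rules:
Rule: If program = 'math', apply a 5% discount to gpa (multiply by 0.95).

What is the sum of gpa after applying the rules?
30.8

Step 1: Records with program = 'math' have total gpa = 4.92
Step 2: Apply multiplier: 4.92 × 0.95 = 4.67
Step 3: Other records total: 26.13
Step 4: Final sum = 4.67 + 26.13 = 30.8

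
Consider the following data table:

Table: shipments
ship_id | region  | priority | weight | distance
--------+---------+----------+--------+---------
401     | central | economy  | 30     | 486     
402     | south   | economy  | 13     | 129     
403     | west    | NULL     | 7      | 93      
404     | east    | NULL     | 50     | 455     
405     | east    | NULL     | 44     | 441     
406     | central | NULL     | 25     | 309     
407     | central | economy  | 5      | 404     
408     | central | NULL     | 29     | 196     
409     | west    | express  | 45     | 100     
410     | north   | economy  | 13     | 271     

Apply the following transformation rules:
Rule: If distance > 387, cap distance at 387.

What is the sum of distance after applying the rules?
2646

Step 1: 4 records have distance > 387
Step 2: These records originally summed to 1786
Step 3: After capping: 4 × 387 = 1548
Step 4: Unaffected records sum: 1098
Step 5: Final sum = 1548 + 1098 = 2646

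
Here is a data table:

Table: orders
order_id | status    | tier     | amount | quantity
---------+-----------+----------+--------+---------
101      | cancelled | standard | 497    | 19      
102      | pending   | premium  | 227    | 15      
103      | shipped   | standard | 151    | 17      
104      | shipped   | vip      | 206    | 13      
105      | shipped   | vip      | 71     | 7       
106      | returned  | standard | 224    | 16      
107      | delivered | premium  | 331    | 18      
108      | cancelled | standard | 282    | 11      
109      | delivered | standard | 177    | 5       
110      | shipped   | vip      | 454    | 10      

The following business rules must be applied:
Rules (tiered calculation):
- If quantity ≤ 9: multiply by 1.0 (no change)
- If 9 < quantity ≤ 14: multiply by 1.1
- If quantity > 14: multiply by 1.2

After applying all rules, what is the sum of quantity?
151.4

Step 1: Tier 1 (quantity ≤ 9): 2 records, sum = 12 × 1.0 = 12.0
Step 2: Tier 2 (9 < quantity ≤ 14): 3 records, sum = 34 × 1.1 = 37.4
Step 3: Tier 3 (quantity > 14): 5 records, sum = 85 × 1.2 = 102.0
Step 4: Final sum = 12.0 + 37.4 + 102.0 = 151.4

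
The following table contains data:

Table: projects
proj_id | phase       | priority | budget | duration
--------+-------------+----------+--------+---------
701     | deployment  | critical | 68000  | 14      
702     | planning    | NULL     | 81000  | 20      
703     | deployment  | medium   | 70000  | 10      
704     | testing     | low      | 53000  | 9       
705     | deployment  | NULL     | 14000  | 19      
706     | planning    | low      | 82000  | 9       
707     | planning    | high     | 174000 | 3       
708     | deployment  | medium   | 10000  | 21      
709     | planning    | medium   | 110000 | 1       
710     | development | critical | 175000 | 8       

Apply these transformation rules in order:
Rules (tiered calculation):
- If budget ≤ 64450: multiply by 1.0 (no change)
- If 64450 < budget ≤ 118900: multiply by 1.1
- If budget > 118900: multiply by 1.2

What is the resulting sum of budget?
947900.0

Step 1: Tier 1 (budget ≤ 64450): 3 records, sum = 77000 × 1.0 = 77000.0
Step 2: Tier 2 (64450 < budget ≤ 118900): 5 records, sum = 411000 × 1.1 = 452100.0
Step 3: Tier 3 (budget > 118900): 2 records, sum = 349000 × 1.2 = 418800.0
Step 4: Final sum = 77000.0 + 452100.0 + 418800.0 = 947900.0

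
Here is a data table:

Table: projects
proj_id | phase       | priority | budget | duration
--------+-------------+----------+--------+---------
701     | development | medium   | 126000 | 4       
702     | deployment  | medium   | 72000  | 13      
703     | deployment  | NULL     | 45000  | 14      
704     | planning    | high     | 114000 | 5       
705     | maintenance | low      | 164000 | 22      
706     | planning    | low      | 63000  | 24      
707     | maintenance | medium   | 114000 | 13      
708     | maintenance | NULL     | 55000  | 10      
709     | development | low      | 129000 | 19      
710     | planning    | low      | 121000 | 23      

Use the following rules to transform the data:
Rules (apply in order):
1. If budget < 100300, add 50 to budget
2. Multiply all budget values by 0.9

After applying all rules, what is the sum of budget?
902880.0

Step 1: Apply Rule 1 - Add 50 to records with budget < 100300
  - 4 records affected: 235000 + (4 × 50) = 235200
  - Unaffected records: 768000
  - Sum after Rule 1: 1003200
Step 2: Apply Rule 2 - Multiply all by 0.9
  - 1003200 × 0.9 = 902880.0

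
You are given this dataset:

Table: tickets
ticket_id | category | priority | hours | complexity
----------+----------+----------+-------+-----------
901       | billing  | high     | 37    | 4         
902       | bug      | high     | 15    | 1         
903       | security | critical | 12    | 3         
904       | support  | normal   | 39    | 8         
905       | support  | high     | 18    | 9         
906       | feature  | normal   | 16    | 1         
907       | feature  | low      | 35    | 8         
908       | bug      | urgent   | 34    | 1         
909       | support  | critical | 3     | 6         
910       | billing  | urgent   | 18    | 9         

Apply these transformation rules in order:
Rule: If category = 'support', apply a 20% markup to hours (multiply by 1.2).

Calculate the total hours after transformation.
239.0

Step 1: Records with category = 'support' have total hours = 60
Step 2: Apply multiplier: 60 × 1.2 = 72.0
Step 3: Other records total: 167
Step 4: Final sum = 72.0 + 167 = 239.0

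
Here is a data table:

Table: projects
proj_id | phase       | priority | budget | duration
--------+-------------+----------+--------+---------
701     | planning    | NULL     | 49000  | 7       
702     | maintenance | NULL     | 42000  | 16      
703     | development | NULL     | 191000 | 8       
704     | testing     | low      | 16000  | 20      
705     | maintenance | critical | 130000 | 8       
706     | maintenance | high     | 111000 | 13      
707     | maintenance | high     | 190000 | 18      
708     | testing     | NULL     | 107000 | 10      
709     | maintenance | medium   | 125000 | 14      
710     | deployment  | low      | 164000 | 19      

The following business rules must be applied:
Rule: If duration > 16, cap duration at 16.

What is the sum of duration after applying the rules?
124

Step 1: 3 records have duration > 16
Step 2: These records originally summed to 57
Step 3: After capping: 3 × 16 = 48
Step 4: Unaffected records sum: 76
Step 5: Final sum = 48 + 76 = 124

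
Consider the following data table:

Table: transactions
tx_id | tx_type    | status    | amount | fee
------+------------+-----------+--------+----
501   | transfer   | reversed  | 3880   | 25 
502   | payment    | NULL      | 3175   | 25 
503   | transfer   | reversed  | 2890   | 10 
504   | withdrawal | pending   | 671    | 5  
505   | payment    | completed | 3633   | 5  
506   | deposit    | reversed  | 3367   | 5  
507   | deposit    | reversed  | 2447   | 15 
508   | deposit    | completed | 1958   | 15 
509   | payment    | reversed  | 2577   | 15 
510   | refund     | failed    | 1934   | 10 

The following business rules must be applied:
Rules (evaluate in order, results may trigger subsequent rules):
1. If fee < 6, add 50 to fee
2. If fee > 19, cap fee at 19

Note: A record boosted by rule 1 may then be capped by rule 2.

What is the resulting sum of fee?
160

Step 1: Apply rule 1 to records with fee < 6
  - 3 records get bonus of 50
  - Of these, 3 records then exceed 19 and get capped
Step 2: Apply rule 2 to records with fee > 19
  - 2 records (original) are capped
Step 3: Calculate final sum = 160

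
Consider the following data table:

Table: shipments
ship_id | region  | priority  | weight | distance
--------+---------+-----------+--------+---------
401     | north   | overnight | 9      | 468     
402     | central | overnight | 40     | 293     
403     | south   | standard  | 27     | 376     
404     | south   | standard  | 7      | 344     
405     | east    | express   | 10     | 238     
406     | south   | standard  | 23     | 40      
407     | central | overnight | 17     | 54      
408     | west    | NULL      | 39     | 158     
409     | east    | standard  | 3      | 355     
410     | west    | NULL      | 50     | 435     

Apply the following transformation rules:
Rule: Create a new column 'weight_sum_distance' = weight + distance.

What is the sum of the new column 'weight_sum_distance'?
2986

Step 1: For each record, compute weight + distance
Example calculations:
  9 + 468 = 477
  40 + 293 = 333
  27 + 376 = 403
  ...
Step 2: Sum all derived values
Step 3: Total = 2986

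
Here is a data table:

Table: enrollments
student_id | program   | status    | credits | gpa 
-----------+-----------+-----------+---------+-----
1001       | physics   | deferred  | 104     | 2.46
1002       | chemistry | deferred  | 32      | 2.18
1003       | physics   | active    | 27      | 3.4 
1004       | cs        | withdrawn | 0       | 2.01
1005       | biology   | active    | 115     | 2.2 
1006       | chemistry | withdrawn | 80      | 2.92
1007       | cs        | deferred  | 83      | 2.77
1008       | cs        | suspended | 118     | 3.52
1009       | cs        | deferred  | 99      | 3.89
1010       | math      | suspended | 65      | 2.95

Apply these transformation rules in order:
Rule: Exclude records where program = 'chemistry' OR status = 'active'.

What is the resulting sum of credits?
469

Step 1: Find records where program = 'chemistry' OR status = 'active'
Step 2: 4 records match, summing to 254
Step 3: Original sum: 723
Step 4: Remaining sum = 723 - 254 = 469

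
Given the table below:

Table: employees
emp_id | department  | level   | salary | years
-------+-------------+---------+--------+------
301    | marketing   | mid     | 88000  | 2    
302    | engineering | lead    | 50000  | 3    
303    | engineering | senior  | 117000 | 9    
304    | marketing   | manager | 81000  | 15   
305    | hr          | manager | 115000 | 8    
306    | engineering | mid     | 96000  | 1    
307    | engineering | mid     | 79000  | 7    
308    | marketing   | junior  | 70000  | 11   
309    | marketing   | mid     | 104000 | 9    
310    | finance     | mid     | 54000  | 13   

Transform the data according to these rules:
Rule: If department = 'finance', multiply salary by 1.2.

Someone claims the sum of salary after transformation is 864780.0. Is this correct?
No, the correct result is 864800.0.

Step 1: Calculate the correct sum after transformation
Step 2: Apply multiplier 1.2 to records where department = 'finance'
Step 3: Correct result = 864800.0
Step 4: Claimed result = 864780.0
Step 5: 864800.0 ≠ 864780.0
Conclusion: The claimed result is incorrect. The correct answer is 864800.0.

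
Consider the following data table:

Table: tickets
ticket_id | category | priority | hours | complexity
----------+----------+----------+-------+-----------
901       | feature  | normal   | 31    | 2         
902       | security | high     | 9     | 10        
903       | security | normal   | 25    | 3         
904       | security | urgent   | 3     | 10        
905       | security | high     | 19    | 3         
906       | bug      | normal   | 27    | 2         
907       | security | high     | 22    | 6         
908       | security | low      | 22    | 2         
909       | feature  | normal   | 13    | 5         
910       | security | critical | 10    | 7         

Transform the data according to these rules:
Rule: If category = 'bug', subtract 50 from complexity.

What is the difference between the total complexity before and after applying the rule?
50

Step 1: Original sum of complexity = 50
Step 2: 1 records have category = 'bug'
Step 3: Each affected record changes by -50
Step 4: Total change = 1 × -50 = -50
Step 5: New sum = 50 + -50 = 0
Step 6: Difference = |0 - 50| = 50
        (Sum decreased by 50)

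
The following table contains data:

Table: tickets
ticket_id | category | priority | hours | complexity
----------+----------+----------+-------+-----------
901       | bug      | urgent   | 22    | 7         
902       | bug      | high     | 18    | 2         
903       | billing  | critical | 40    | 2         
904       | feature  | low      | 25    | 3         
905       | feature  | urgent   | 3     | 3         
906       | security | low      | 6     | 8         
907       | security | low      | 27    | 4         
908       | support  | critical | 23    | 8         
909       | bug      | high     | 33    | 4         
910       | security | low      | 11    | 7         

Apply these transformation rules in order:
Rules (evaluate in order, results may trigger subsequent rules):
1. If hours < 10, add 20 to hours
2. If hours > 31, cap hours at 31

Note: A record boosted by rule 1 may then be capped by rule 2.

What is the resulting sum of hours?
237

Step 1: Apply rule 1 to records with hours < 10
  - 2 records get bonus of 20
  - Of these, 0 records then exceed 31 and get capped
Step 2: Apply rule 2 to records with hours > 31
  - 2 records (original) are capped
Step 3: Calculate final sum = 237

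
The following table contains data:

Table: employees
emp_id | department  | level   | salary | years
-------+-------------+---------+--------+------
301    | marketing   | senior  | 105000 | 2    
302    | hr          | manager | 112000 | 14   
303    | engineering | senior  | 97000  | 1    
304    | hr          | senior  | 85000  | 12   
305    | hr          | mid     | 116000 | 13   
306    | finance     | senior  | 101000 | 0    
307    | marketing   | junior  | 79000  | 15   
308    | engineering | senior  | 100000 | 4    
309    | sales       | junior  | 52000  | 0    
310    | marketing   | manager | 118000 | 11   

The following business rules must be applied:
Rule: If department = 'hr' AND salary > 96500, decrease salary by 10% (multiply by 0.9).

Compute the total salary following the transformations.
942200.0

Step 1: Find records where department = 'hr' AND salary > 96500
Step 2: 2 records match, summing to 228000
Step 3: After multiplier: 228000 × 0.9 = 205200.0
Step 4: Unaffected records sum: 737000
Step 5: Final sum = 205200.0 + 737000 = 942200.0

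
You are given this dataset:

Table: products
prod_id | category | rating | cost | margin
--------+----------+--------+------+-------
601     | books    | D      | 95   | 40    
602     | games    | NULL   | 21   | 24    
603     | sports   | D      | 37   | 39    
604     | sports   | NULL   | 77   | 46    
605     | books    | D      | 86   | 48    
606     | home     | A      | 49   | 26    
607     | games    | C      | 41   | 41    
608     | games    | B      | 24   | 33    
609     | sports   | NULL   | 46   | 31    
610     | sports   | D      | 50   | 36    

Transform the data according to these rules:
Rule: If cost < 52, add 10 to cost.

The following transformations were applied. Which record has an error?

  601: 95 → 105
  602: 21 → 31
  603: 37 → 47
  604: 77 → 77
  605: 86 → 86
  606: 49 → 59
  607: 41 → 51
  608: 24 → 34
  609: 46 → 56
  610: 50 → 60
Record 601 has an error. The correct transformed value should be 95, not 105.

Step 1: Check each record against the rule
Step 2: Record 601 has cost = 95
Step 3: Since 95 >= 52, the bonus should not have been applied
Step 4: Correct value = 95, but claimed value = 105
Conclusion: Record 601 has the error.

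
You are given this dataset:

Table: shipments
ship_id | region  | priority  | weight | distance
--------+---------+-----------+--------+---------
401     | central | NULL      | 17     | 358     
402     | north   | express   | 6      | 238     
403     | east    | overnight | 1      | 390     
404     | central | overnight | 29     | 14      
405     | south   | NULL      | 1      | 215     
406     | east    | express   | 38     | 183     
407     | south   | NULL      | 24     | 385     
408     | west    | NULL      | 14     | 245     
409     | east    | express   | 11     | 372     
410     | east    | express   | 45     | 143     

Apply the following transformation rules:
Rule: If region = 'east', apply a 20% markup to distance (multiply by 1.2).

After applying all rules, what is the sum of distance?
2760.6

Step 1: Records with region = 'east' have total distance = 1088
Step 2: Apply multiplier: 1088 × 1.2 = 1305.6
Step 3: Other records total: 1455
Step 4: Final sum = 1305.6 + 1455 = 2760.6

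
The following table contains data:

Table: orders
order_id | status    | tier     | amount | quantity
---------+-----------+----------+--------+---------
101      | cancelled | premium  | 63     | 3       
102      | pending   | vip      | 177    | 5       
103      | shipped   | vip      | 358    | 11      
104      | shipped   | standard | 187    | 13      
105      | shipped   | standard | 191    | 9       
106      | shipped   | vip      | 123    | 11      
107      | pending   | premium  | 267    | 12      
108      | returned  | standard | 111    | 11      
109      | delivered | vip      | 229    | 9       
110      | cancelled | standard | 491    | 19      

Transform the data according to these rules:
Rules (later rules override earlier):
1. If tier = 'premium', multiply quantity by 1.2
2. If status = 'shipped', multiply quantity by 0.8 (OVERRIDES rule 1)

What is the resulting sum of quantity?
97.2

Step 1: Rule 2 takes priority for records with status = 'shipped'
  - 4 records: 44 × 0.8 = 35.2
Step 2: Rule 1 applies to remaining records with tier = 'premium'
  - 2 records: 15 × 1.2 = 18.0
Step 3: Other records unchanged: 44
Step 4: Final sum = 35.2 + 18.0 + 44 = 97.2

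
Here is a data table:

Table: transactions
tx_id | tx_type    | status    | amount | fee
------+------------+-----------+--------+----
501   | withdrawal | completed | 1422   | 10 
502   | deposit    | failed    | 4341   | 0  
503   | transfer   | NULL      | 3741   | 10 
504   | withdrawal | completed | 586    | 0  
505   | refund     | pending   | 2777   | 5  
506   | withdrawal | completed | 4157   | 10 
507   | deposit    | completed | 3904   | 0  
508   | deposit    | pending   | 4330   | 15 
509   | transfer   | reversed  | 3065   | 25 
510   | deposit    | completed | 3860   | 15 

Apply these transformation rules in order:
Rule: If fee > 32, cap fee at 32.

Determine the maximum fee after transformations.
25

Step 1: Original maximum fee = 25
Step 2: Check cap of 32 against maximum
Step 3: No records exceed the cap (max 25 <= cap 32), so no capping applies
Step 4: Maximum after transformation = 25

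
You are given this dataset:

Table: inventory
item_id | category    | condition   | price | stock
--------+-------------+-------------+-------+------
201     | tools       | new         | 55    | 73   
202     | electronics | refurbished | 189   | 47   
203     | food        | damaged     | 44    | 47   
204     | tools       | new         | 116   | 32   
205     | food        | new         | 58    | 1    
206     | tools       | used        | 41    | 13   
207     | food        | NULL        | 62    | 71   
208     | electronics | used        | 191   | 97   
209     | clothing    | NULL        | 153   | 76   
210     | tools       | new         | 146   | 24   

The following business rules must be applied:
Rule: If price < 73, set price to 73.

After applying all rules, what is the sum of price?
1160

Step 1: 5 records have price < 73
Step 2: These records originally summed to 260
Step 3: After setting to minimum: 5 × 73 = 365
Step 4: Unaffected records sum: 795
Step 5: Final sum = 365 + 795 = 1160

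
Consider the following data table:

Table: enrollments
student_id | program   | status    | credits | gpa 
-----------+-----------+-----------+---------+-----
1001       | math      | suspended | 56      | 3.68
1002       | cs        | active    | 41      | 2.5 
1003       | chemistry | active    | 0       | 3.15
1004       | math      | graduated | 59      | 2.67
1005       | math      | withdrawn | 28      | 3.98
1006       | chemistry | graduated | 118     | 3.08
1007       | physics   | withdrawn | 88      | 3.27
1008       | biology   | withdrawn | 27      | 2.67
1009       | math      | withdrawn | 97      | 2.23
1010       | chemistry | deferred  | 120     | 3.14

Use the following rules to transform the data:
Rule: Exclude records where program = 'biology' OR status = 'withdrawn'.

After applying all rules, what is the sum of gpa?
18.22

Step 1: Find records where program = 'biology' OR status = 'withdrawn'
Step 2: 4 records match, summing to 12.15
Step 3: Original sum: 30.37
Step 4: Remaining sum = 30.37 - 12.15 = 18.22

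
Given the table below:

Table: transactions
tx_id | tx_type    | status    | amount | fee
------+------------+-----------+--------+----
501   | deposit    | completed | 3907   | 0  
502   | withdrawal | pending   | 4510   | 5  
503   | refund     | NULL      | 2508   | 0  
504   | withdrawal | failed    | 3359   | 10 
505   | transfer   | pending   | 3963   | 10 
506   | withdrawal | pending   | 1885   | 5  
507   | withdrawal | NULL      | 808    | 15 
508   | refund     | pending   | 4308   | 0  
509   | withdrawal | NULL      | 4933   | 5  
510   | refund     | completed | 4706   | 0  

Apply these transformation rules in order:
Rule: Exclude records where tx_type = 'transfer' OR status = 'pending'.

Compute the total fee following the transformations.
30

Step 1: Find records where tx_type = 'transfer' OR status = 'pending'
Step 2: 4 records match, summing to 20
Step 3: Original sum: 50
Step 4: Remaining sum = 50 - 20 = 30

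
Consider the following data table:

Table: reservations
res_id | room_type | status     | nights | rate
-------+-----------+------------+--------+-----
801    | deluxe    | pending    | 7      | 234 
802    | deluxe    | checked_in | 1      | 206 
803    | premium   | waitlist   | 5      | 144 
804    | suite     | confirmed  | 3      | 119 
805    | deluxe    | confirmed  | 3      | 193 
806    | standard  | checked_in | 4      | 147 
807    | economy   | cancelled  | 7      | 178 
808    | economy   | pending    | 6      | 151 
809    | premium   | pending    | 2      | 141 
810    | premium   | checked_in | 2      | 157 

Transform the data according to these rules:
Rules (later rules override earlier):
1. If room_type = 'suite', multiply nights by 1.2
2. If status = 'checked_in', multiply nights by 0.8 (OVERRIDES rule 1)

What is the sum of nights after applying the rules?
39.2

Step 1: Rule 2 takes priority for records with status = 'checked_in'
  - 3 records: 7 × 0.8 = 5.6
Step 2: Rule 1 applies to remaining records with room_type = 'suite'
  - 1 records: 3 × 1.2 = 3.6
Step 3: Other records unchanged: 30
Step 4: Final sum = 5.6 + 3.6 + 30 = 39.2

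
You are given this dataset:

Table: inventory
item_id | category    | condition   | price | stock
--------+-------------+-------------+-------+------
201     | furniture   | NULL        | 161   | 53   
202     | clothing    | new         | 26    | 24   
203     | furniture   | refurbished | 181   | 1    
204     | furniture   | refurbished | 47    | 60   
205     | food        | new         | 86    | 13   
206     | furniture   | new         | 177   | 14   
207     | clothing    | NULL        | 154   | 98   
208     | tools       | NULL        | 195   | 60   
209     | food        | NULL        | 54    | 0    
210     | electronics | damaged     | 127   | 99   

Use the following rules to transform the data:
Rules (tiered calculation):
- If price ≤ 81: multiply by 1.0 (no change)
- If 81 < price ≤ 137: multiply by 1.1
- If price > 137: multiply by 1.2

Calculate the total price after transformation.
1402.9

Step 1: Tier 1 (price ≤ 81): 3 records, sum = 127 × 1.0 = 127.0
Step 2: Tier 2 (81 < price ≤ 137): 2 records, sum = 213 × 1.1 = 234.3
Step 3: Tier 3 (price > 137): 5 records, sum = 868 × 1.2 = 1041.6
Step 4: Final sum = 127.0 + 234.3 + 1041.6 = 1402.9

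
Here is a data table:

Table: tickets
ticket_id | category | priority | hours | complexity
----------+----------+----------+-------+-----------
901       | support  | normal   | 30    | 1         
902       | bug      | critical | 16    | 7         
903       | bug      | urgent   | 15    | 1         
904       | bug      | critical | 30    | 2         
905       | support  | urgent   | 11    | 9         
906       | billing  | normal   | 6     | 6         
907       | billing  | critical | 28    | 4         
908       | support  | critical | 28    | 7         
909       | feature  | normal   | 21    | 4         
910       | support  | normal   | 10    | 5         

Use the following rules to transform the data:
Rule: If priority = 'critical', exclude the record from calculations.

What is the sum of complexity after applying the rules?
26

Step 1: Identify records where priority = 'critical'
Step 2: The excluded records sum to 20
Step 3: Original total complexity = 46
Step 4: Remaining total = 46 - 20 = 26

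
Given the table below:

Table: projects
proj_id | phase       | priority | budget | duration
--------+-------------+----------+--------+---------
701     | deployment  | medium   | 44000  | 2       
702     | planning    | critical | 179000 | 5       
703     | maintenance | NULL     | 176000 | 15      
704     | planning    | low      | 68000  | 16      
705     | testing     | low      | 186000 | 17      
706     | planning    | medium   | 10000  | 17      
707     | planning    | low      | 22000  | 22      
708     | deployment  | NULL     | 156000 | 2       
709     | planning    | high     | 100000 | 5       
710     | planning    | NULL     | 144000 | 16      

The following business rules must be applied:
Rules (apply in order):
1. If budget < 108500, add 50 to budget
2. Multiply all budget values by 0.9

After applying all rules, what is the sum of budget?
976725.0

Step 1: Apply Rule 1 - Add 50 to records with budget < 108500
  - 5 records affected: 244000 + (5 × 50) = 244250
  - Unaffected records: 841000
  - Sum after Rule 1: 1085250
Step 2: Apply Rule 2 - Multiply all by 0.9
  - 1085250 × 0.9 = 976725.0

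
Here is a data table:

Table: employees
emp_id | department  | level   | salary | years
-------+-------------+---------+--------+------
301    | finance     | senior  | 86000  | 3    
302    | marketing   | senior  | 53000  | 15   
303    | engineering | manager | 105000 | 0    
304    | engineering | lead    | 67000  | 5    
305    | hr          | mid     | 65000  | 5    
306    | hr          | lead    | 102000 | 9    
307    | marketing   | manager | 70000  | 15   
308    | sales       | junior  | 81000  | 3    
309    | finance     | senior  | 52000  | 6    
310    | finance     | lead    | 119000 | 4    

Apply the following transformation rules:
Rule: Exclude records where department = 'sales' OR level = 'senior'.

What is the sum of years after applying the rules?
38

Step 1: Find records where department = 'sales' OR level = 'senior'
Step 2: 4 records match, summing to 27
Step 3: Original sum: 65
Step 4: Remaining sum = 65 - 27 = 38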